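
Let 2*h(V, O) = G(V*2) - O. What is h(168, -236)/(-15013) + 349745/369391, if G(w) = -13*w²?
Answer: 25115919521/504151553 ≈ 49.818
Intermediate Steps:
h(V, O) = -26*V² - O/2 (h(V, O) = (-13*4*V² - O)/2 = (-52*V² - O)/2 = (-O - 52*V²)/2 = -26*V² - O/2)
h(168, -236)/(-15013) + 349745/369391 = (-26*168² - ½*(-236))/(-15013) + 349745/369391 = (-26*28224 + 118)*(-1/15013) + 349745*(1/369391) = (-733824 + 118)*(-1/15013) + 31795/33581 = -733706*(-1/15013) + 31795/33581 = 733706/15013 + 31795/33581 = 25115919521/504151553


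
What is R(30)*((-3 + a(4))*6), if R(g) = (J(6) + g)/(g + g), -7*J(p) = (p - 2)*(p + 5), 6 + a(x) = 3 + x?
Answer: -166/35 ≈ -4.7429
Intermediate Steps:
a(x) = -3 + x (a(x) = -6 + (3 + x) = -3 + x)
J(p) = -(-2 + p)*(5 + p)/7 (J(p) = -(p - 2)*(p + 5)/7 = -(-2 + p)*(5 + p)/7)
R(g) = (-44/7 + g)/(2*g) (R(g) = ((10/7 - 3/7*6 - ⅐*6²) + g)/(g + g) = ((10/7 - 18/7 - ⅐*36) + g)/((2*g)) = ((10/7 - 18/7 - 36/7) + g)*(1/(2*g)) = (-44/7 + g)*(1/(2*g)) = (-44/7 + g)/(2*g))
R(30)*((-3 + a(4))*6) = ((1/14)*(-44 + 7*30)/30)*((-3 + (-3 + 4))*6) = ((1/14)*(1/30)*(-44 + 210))*((-3 + 1)*6) = ((1/14)*(1/30)*166)*(-2*6) = (83/210)*(-12) = -166/35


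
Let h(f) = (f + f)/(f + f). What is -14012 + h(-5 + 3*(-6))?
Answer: -14011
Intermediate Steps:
h(f) = 1 (h(f) = (2*f)/((2*f)) = (2*f)*(1/(2*f)) = 1)
-14012 + h(-5 + 3*(-6)) = -14012 + 1 = -14011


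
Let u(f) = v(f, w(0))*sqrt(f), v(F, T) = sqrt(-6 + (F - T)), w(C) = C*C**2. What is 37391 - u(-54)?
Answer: 37391 + 18*sqrt(10) ≈ 37448.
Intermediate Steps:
w(C) = C**3
v(F, T) = sqrt(-6 + F - T)
u(f) = sqrt(f)*sqrt(-6 + f) (u(f) = sqrt(-6 + f - 1*0**3)*sqrt(f) = sqrt(-6 + f - 1*0)*sqrt(f) = sqrt(-6 + f + 0)*sqrt(f) = sqrt(-6 + f)*sqrt(f) = sqrt(f)*sqrt(-6 + f))
37391 - u(-54) = 37391 - sqrt(-54)*sqrt(-6 - 54) = 37391 - 3*I*sqrt(6)*sqrt(-60) = 37391 - 3*I*sqrt(6)*2*I*sqrt(15) = 37391 - (-18)*sqrt(10) = 37391 + 18*sqrt(10)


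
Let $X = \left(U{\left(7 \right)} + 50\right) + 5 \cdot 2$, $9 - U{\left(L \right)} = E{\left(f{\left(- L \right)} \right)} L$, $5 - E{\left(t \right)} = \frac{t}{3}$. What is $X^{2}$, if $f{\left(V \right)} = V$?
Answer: $\frac{2809}{9} \approx 312.11$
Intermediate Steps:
$E{\left(t \right)} = 5 - \frac{t}{3}$
$U{\left(L \right)} = 9 - L \left(5 + \frac{L}{3}\right)$ ($U{\left(L \right)} = 9 - \left(5 - \frac{\left(-1\right) L}{3}\right) L = 9 - \left(5 + \frac{L}{3}\right) L = 9 - L \left(5 + \frac{L}{3}\right)$)
$X = \frac{53}{3}$ ($X = \left(\left(9 - \frac{7 \left(15 + 7\right)}{3}\right) + 50\right) + 5 \cdot 2 = \left(\left(9 - \frac{7}{3} \cdot 22\right) + 50\right) + 10 = \left(\left(9 - \frac{154}{3}\right) + 50\right) + 10 = \left(- \frac{127}{3} + 50\right) + 10 = \frac{23}{3} + 10 = \frac{53}{3} \approx 17.667$)
$X^{2} = \left(\frac{53}{3}\right)^{2} = \frac{2809}{9}$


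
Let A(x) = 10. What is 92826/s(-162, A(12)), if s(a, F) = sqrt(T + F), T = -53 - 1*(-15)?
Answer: -46413*I*sqrt(7)/7 ≈ -17542.0*I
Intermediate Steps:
T = -38 (T = -53 + 15 = -38)
s(a, F) = sqrt(-38 + F)
92826/s(-162, A(12)) = 92826/(sqrt(-38 + 10)) = 92826/(sqrt(-28)) = 92826/((2*I*sqrt(7))) = 92826*(-I*sqrt(7)/14) = -46413*I*sqrt(7)/7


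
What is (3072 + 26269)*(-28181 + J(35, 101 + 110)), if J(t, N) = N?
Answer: -820667770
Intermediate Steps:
(3072 + 26269)*(-28181 + J(35, 101 + 110)) = (3072 + 26269)*(-28181 + (101 + 110)) = 29341*(-28181 + 211) = 29341*(-27970) = -820667770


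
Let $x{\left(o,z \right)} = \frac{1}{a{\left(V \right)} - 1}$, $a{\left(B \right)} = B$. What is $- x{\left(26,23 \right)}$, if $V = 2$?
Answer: $-1$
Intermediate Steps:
$x{\left(o,z \right)} = 1$ ($x{\left(o,z \right)} = \frac{1}{2 - 1} = 1^{-1} = 1$)
$- x{\left(26,23 \right)} = \left(-1\right) 1 = -1$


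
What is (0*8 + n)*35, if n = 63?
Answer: 2205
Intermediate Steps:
(0*8 + n)*35 = (0*8 + 63)*35 = (0 + 63)*35 = 63*35 = 2205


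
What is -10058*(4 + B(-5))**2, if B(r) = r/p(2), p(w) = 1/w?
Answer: -362088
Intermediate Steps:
B(r) = 2*r (B(r) = r/(1/2) = r*2 = 2*r)
-10058*(4 + B(-5))**2 = -10058*(4 + 2*(-5))**2 = -10058*(4 - 10)**2 = -10058*(-6)**2 = -10058*36 = -362088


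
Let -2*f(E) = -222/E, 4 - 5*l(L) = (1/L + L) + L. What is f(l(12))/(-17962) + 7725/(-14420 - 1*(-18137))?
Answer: 796787135/383102517 ≈ 2.0798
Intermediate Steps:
l(L) = 4/5 - 2*L/5 - 1/(5*L) (l(L) = 4/5 - ((1/L + L) + L)/5 = 4/5 - ((L + 1/L) + L)/5 = 4/5 - (1/L + 2*L)/5 = 4/5 + (-2*L/5 - 1/(5*L)) = 4/5 - 2*L/5 - 1/(5*L))
f(E) = 111/E (f(E) = -(-111)/E = 111/E)
f(l(12))/(-17962) + 7725/(-14420 - 1*(-18137)) = (111/(((1/5)*(-1 - 2*12*(-2 + 12))/12)))/(-17962) + 7725/(-14420 - 1*(-18137)) = (111/(((1/5)*(1/12)*(-1 - 2*12*10))))*(-1/17962) + 7725/(-14420 + 18137) = (111/(((1/5)*(1/12)*(-1 - 240))))*(-1/17962) + 7725/3717 = (111/(((1/5)*(1/12)*(-241))))*(-1/17962) + 7725*(1/3717) = (111/(-241/60))*(-1/17962) + 2575/1239 = (111*(-60/241))*(-1/17962) + 2575/1239 = -6660/241*(-1/17962) + 2575/1239 = 3330/2164421 + 2575/1239 = 796787135/383102517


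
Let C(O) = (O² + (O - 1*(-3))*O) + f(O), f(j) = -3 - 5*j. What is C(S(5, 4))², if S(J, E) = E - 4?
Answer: 9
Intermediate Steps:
S(J, E) = -4 + E
C(O) = -3 + O² - 5*O + O*(3 + O) (C(O) = (O² + (O - 1*(-3))*O) + (-3 - 5*O) = (O² + (O + 3)*O) + (-3 - 5*O) = (O² + (3 + O)*O) + (-3 - 5*O) = (O² + O*(3 + O)) + (-3 - 5*O) = -3 + O² - 5*O + O*(3 + O))
C(S(5, 4))² = (-3 - 2*(-4 + 4) + 2*(-4 + 4)²)² = (-3 - 2*0 + 2*0²)² = (-3 + 0 + 2*0)² = (-3 + 0 + 0)² = (-3)² = 9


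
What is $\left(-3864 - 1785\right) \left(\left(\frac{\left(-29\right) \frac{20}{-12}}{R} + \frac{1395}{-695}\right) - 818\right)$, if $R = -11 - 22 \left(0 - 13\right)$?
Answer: $\frac{35405736422}{7645} \approx 4.6312 \cdot 10^{6}$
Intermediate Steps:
$R = 275$ ($R = -11 - 22 \left(0 - 13\right) = -11 - -286 = -11 + 286 = 275$)
$\left(-3864 - 1785\right) \left(\left(\frac{\left(-29\right) \frac{20}{-12}}{R} + \frac{1395}{-695}\right) - 818\right) = \left(-3864 - 1785\right) \left(\left(\frac{\left(-29\right) \frac{20}{-12}}{275} + \frac{1395}{-695}\right) - 818\right) = - 5649 \left(\left(- 29 \cdot 20 \left(- \frac{1}{12}\right) \frac{1}{275} + 1395 \left(- \frac{1}{695}\right)\right) - 818\right) = - 5649 \left(\left(\left(-29\right) \left(- \frac{5}{3}\right) \frac{1}{275} - \frac{279}{139}\right) - 818\right) = - 5649 \left(\left(\frac{145}{3} \cdot \frac{1}{275} - \frac{279}{139}\right) - 818\right) = - 5649 \left(\left(\frac{29}{165} - \frac{279}{139}\right) - 818\right) = - 5649 \left(- \frac{42004}{22935} - 818\right) = \left(-5649\right) \left(- \frac{18802834}{22935}\right) = \frac{35405736422}{7645}$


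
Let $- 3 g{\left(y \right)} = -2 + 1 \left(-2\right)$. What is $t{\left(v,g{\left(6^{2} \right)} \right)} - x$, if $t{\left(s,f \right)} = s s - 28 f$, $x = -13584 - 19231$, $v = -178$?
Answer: $\frac{193385}{3} \approx 64462.0$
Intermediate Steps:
$g{\left(y \right)} = \frac{4}{3}$ ($g{\left(y \right)} = - \frac{-2 + 1 \left(-2\right)}{3} = - \frac{-2 - 2}{3} = \left(- \frac{1}{3}\right) \left(-4\right) = \frac{4}{3}$)
$x = -32815$ ($x = -13584 - 19231 = -32815$)
$t{\left(s,f \right)} = s^{2} - 28 f$
$t{\left(v,g{\left(6^{2} \right)} \right)} - x = \left(\left(-178\right)^{2} - \frac{112}{3}\right) - -32815 = \left(31684 - \frac{112}{3}\right) + 32815 = \frac{94940}{3} + 32815 = \frac{193385}{3}$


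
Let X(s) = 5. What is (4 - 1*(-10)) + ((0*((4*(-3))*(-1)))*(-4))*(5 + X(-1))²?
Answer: 14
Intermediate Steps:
(4 - 1*(-10)) + ((0*((4*(-3))*(-1)))*(-4))*(5 + X(-1))² = (4 - 1*(-10)) + ((0*((4*(-3))*(-1)))*(-4))*(5 + 5)² = (4 + 10) + ((0*(-12*(-1)))*(-4))*10² = 14 + ((0*12)*(-4))*100 = 14 + (0*(-4))*100 = 14 + 0*100 = 14 + 0 = 14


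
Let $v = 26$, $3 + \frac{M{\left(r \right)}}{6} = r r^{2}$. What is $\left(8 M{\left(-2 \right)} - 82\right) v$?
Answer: $-15860$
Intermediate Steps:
$M{\left(r \right)} = -18 + 6 r^{3}$ ($M{\left(r \right)} = -18 + 6 r r^{2} = -18 + 6 r^{3}$)
$\left(8 M{\left(-2 \right)} - 82\right) v = \left(8 \left(-18 + 6 \left(-2\right)^{3}\right) - 82\right) 26 = \left(8 \left(-18 + 6 \left(-8\right)\right) - 82\right) 26 = \left(8 \left(-18 - 48\right) - 82\right) 26 = \left(8 \left(-66\right) - 82\right) 26 = \left(-528 - 82\right) 26 = \left(-610\right) 26 = -15860$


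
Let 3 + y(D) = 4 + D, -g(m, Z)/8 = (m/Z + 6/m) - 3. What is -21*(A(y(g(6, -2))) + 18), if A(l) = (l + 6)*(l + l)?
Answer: -81312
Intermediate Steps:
g(m, Z) = 24 - 48/m - 8*m/Z (g(m, Z) = -8*((m/Z + 6/m) - 3) = -8*((6/m + m/Z) - 3) = -8*(-3 + 6/m + m/Z) = 24 - 48/m - 8*m/Z)
y(D) = 1 + D (y(D) = -3 + (4 + D) = 1 + D)
A(l) = 2*l*(6 + l) (A(l) = (6 + l)*(2*l) = 2*l*(6 + l))
-21*(A(y(g(6, -2))) + 18) = -21*(2*(1 + (24 - 48/6 - 8*6/(-2)))*(6 + (1 + (24 - 48/6 - 8*6/(-2)))) + 18) = -21*(2*(1 + (24 - 48*⅙ - 8*6*(-½)))*(6 + (1 + (24 - 48*⅙ - 8*6*(-½)))) + 18) = -21*(2*(1 + (24 - 8 + 24))*(6 + (1 + (24 - 8 + 24))) + 18) = -21*(2*(1 + 40)*(6 + (1 + 40)) + 18) = -21*(2*41*(6 + 41) + 18) = -21*(2*41*47 + 18) = -21*(3854 + 18) = -21*3872 = -81312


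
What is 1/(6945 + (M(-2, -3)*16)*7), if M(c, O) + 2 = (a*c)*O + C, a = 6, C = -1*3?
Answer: 1/10417 ≈ 9.5997e-5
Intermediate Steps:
C = -3
M(c, O) = -5 + 6*O*c (M(c, O) = -2 + ((6*c)*O - 3) = -2 + (6*O*c - 3) = -2 + (-3 + 6*O*c) = -5 + 6*O*c)
1/(6945 + (M(-2, -3)*16)*7) = 1/(6945 + ((-5 + 6*(-3)*(-2))*16)*7) = 1/(6945 + ((-5 + 36)*16)*7) = 1/(6945 + (31*16)*7) = 1/(6945 + 496*7) = 1/(6945 + 3472) = 1/10417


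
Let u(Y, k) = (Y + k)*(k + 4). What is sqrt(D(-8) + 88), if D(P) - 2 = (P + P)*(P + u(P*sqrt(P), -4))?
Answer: sqrt(218) ≈ 14.765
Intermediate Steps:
u(Y, k) = (4 + k)*(Y + k) (u(Y, k) = (Y + k)*(4 + k) = (4 + k)*(Y + k))
D(P) = 2 + 2*P**2 (D(P) = 2 + (P + P)*(P + ((-4)**2 + 4*(P*sqrt(P)) + 4*(-4) + (P*sqrt(P))*(-4))) = 2 + (2*P)*(P + (16 + 4*P**(3/2) - 16 + P**(3/2)*(-4))) = 2 + (2*P)*(P + (16 + 4*P**(3/2) - 16 - 4*P**(3/2))) = 2 + (2*P)*(P + 0) = 2 + (2*P)*P = 2 + 2*P**2)
sqrt(D(-8) + 88) = sqrt((2 + 2*(-8)**2) + 88) = sqrt((2 + 2*64) + 88) = sqrt((2 + 128) + 88) = sqrt(130 + 88) = sqrt(218)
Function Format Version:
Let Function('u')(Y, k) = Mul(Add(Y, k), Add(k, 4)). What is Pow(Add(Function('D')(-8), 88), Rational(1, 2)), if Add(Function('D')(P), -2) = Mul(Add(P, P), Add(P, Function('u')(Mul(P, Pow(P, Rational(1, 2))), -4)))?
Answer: Pow(218, Rational(1, 2)) ≈ 14.765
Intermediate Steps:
Function('u')(Y, k) = Mul(Add(4, k), Add(Y, k)) (Function('u')(Y, k) = Mul(Add(Y, k), Add(4, k)) = Mul(Add(4, k), Add(Y, k)))
Function('D')(P) = Add(2, Mul(2, Pow(P, 2))) (Function('D')(P) = Add(2, Mul(Add(P, P), Add(P, Add(Pow(-4, 2), Mul(4, Mul(P, Pow(P, Rational(1, 2)))), Mul(4, -4), Mul(Mul(P, Pow(P, Rational(1, 2))), -4))))) = Add(2, Mul(Mul(2, P), Add(P, Add(16, Mul(4, Pow(P, Rational(3, 2))), -16, Mul(Pow(P, Rational(3, 2)), -4))))) = Add(2, Mul(Mul(2, P), Add(P, Add(16, Mul(4, Pow(P, Rational(3, 2))), -16, Mul(-4, Pow(P, Rational(3, 2))))))) = Add(2, Mul(Mul(2, P), Add(P, 0))) = Add(2, Mul(Mul(2, P), P)) = Add(2, Mul(2, Pow(P, 2))))
Pow(Add(Function('D')(-8), 88), Rational(1, 2)) = Pow(Add(Add(2, Mul(2, Pow(-8, 2))), 88), Rational(1, 2)) = Pow(Add(Add(2, Mul(2, 64)), 88), Rational(1, 2)) = Pow(Add(Add(2, 128), 88), Rational(1, 2)) = Pow(Add(130, 88), Rational(1, 2)) = Pow(218, Rational(1, 2))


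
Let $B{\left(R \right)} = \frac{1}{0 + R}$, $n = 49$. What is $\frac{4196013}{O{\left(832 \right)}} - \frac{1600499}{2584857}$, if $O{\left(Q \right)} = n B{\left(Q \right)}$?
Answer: $\frac{9023949776092861}{126657993} \approx 7.1247 \cdot 10^{7}$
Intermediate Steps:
$B{\left(R \right)} = \frac{1}{R}$
$O{\left(Q \right)} = \frac{49}{Q}$
$\frac{4196013}{O{\left(832 \right)}} - \frac{1600499}{2584857} = \frac{4196013}{49 \cdot \frac{1}{832}} - \frac{1600499}{2584857} = \frac{4196013}{\frac{49}{832}} - \frac{1600499}{2584857} = 4196013 \cdot \frac{832}{49} - \frac{1600499}{2584857} = \frac{3491082816}{49} - \frac{1600499}{2584857} = \frac{9023949776092861}{126657993}$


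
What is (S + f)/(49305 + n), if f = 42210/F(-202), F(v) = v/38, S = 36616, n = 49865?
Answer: 1448113/5008085 ≈ 0.28916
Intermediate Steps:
F(v) = v/38 (F(v) = v*(1/38) = v/38)
f = -801990/101 (f = 42210/(((1/38)*(-202))) = 42210/(-101/19) = 42210*(-19/101) = -801990/101 ≈ -7940.5)
(S + f)/(49305 + n) = (36616 - 801990/101)/(49305 + 49865) = (2896226/101)/99170 = (2896226/101)*(1/99170) = 1448113/5008085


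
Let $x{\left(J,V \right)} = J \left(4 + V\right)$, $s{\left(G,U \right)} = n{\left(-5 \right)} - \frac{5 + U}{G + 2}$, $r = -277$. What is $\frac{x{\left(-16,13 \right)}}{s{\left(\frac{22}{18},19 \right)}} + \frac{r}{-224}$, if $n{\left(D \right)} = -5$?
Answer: $\frac{1866909}{80864} \approx 23.087$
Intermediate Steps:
$s{\left(G,U \right)} = -5 - \frac{5 + U}{2 + G}$ ($s{\left(G,U \right)} = -5 - \frac{5 + U}{G + 2} = -5 - \frac{5 + U}{2 + G}$)
$\frac{x{\left(-16,13 \right)}}{s{\left(\frac{22}{18},19 \right)}} + \frac{r}{-224} = \frac{\left(-16\right) \left(4 + 13\right)}{\frac{1}{2 + \frac{22}{18}} \left(-15 - 19 - 5 \cdot \frac{22}{18}\right)} - \frac{277}{-224} = \frac{\left(-16\right) 17}{\frac{1}{2 + 22 \cdot \frac{1}{18}} \left(-15 - 19 - 5 \cdot 22 \cdot \frac{1}{18}\right)} - - \frac{277}{224} = - \frac{272}{\frac{1}{2 + \frac{11}{9}} \left(-15 - 19 - \frac{55}{9}\right)} + \frac{277}{224} = - \frac{272}{\frac{1}{\frac{29}{9}} \left(-15 - 19 - \frac{55}{9}\right)} + \frac{277}{224} = - \frac{272}{\frac{9}{29} \left(- \frac{361}{9}\right)} + \frac{277}{224} = - \frac{272}{- \frac{361}{29}} + \frac{277}{224} = \left(-272\right) \left(- \frac{29}{361}\right) + \frac{277}{224} = \frac{7888}{361} + \frac{277}{224} = \frac{1866909}{80864}$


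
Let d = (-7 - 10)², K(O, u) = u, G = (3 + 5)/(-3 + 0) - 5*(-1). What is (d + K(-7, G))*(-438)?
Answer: -127604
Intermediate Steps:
G = 7/3 (G = 8/(-3) + 5 = 8*(-⅓) + 5 = -8/3 + 5 = 7/3 ≈ 2.3333)
d = 289 (d = (-17)² = 289)
(d + K(-7, G))*(-438) = (289 + 7/3)*(-438) = (874/3)*(-438) = -127604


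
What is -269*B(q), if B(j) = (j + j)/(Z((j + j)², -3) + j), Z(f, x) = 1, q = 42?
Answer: -22596/43 ≈ -525.49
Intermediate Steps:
B(j) = 2*j/(1 + j) (B(j) = (j + j)/(1 + j) = (2*j)/(1 + j) = 2*j/(1 + j))
-269*B(q) = -538*42/(1 + 42) = -538*42/43 = -269*84/43 = -22596/43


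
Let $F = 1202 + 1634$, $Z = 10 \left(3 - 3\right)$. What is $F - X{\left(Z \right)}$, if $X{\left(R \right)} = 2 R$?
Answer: $2836$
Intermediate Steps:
$Z = 0$ ($Z = 10 \left(3 - 3\right) = 10 \cdot 0 = 0$)
$F = 2836$
$F - X{\left(Z \right)} = 2836 - 2 \cdot 0 = 2836 - 0 = 2836 + 0 = 2836$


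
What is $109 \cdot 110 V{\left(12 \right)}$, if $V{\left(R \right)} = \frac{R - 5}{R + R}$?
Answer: $\frac{41965}{12} \approx 3497.1$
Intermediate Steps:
$V{\left(R \right)} = \frac{-5 + R}{2 R}$
$109 \cdot 110 V{\left(12 \right)} = 109 \cdot 110 \frac{-5 + 12}{2 \cdot 12} = 11990 \cdot \frac{1}{2} \cdot \frac{1}{12} \cdot 7 = 11990 \cdot \frac{7}{24} = \frac{41965}{12}$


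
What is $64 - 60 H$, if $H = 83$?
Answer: $-4916$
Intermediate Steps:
$64 - 60 H = 64 - 4980 = -4916$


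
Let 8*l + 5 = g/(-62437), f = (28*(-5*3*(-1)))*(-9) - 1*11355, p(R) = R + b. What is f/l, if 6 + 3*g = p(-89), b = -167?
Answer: 22679615880/936293 ≈ 24223.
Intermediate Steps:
p(R) = -167 + R (p(R) = R - 167 = -167 + R)
g = -262/3 (g = -2 + (-167 - 89)/3 = -2 + (⅓)*(-256) = -2 - 256/3 = -262/3 ≈ -87.333)
f = -15135 (f = (28*(-15*(-1)))*(-9) - 11355 = (28*15)*(-9) - 11355 = 420*(-9) - 11355 = -3780 - 11355 = -15135)
l = -936293/1498488 (l = -5/8 + (-262/3/(-62437))/8 = -5/8 + (-262/3*(-1/62437))/8 = -5/8 + (⅛)*(262/187311) = -5/8 + 131/749244 = -936293/1498488 ≈ -0.62483)
f/l = -15135/(-936293/1498488) = -15135*(-1498488/936293) = 22679615880/936293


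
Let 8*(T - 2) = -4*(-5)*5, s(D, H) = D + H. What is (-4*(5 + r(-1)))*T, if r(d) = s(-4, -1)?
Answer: 0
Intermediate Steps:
r(d) = -5 (r(d) = -4 - 1 = -5)
T = 29/2 (T = 2 + (-4*(-5)*5)/8 = 2 + (20*5)/8 = 2 + (1/8)*100 = 2 + 25/2 = 29/2 ≈ 14.500)
(-4*(5 + r(-1)))*T = -4*(5 - 5)*(29/2) = -4*0*(29/2) = 0*(29/2) = 0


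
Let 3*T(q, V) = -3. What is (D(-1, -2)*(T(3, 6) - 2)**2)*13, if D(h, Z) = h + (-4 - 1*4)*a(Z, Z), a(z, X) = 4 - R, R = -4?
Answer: -7605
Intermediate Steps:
a(z, X) = 8 (a(z, X) = 4 - 1*(-4) = 4 + 4 = 8)
D(h, Z) = -64 + h (D(h, Z) = h + (-4 - 1*4)*8 = h + (-4 - 4)*8 = h - 8*8 = h - 64 = -64 + h)
T(q, V) = -1 (T(q, V) = (1/3)*(-3) = -1)
(D(-1, -2)*(T(3, 6) - 2)**2)*13 = ((-64 - 1)*(-1 - 2)**2)*13 = -65*(-3)**2*13 = -65*9*13 = -585*13 = -7605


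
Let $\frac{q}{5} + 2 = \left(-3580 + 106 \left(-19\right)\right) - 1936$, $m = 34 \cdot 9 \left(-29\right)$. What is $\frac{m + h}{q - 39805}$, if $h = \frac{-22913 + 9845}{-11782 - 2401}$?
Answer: $\frac{125846874}{1098686095} \approx 0.11454$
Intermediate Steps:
$m = -8874$ ($m = 306 \left(-29\right) = -8874$)
$q = -37660$ ($q = -10 + 5 \left(\left(-3580 + 106 \left(-19\right)\right) - 1936\right) = -10 + 5 \left(\left(-3580 - 2014\right) - 1936\right) = -10 + 5 \left(-5594 - 1936\right) = -10 + 5 \left(-7530\right) = -10 - 37650 = -37660$)
$h = \frac{13068}{14183}$ ($h = - \frac{13068}{-14183} = \left(-13068\right) \left(- \frac{1}{14183}\right) = \frac{13068}{14183} \approx 0.92138$)
$\frac{m + h}{q - 39805} = \frac{-8874 + \frac{13068}{14183}}{-37660 - 39805} = - \frac{125846874}{14183 \left(-77465\right)} = \left(- \frac{125846874}{14183}\right) \left(- \frac{1}{77465}\right) = \frac{125846874}{1098686095}$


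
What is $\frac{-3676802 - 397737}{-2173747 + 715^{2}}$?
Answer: $\frac{4074539}{1662522} \approx 2.4508$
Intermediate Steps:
$\frac{-3676802 - 397737}{-2173747 + 715^{2}} = - \frac{4074539}{-2173747 + 511225} = - \frac{4074539}{-1662522} = \left(-4074539\right) \left(- \frac{1}{1662522}\right) = \frac{4074539}{1662522}$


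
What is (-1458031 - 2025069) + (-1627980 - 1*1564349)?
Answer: -6675429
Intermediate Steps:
(-1458031 - 2025069) + (-1627980 - 1*1564349) = -3483100 + (-1627980 - 1564349) = -3483100 - 3192329 = -6675429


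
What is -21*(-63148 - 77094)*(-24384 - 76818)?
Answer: -298048188564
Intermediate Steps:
-21*(-63148 - 77094)*(-24384 - 76818) = -(-2945082)*(-101202) = -21*14192770884 = -298048188564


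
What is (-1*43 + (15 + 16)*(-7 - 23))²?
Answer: 946729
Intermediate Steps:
(-1*43 + (15 + 16)*(-7 - 23))² = (-43 + 31*(-30))² = (-43 - 930)² = (-973)² = 946729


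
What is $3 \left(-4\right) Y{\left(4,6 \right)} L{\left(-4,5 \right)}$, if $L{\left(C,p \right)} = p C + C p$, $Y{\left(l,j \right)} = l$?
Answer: $1920$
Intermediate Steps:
$L{\left(C,p \right)} = 2 C p$ ($L{\left(C,p \right)} = C p + C p = 2 C p$)
$3 \left(-4\right) Y{\left(4,6 \right)} L{\left(-4,5 \right)} = 3 \left(-4\right) 4 \cdot 2 \left(-4\right) 5 = \left(-12\right) 4 \left(-40\right) = \left(-48\right) \left(-40\right) = 1920$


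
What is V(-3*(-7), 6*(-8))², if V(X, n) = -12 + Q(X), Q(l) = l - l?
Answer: 144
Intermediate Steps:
Q(l) = 0
V(X, n) = -12 (V(X, n) = -12 + 0 = -12)
V(-3*(-7), 6*(-8))² = (-12)² = 144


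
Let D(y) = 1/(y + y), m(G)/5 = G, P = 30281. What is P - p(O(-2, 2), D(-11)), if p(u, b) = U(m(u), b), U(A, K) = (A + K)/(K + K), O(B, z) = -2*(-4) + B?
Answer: 61221/2 ≈ 30611.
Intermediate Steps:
m(G) = 5*G
O(B, z) = 8 + B
D(y) = 1/(2*y)
U(A, K) = (A + K)/(2*K) (U(A, K) = (A + K)/((2*K)) = (A + K)*(1/(2*K)) = (A + K)/(2*K))
p(u, b) = (b + 5*u)/(2*b) (p(u, b) = (5*u + b)/(2*b) = (b + 5*u)/(2*b))
P - p(O(-2, 2), D(-11)) = 30281 - ((½)/(-11) + 5*(8 - 2))/(2*((½)/(-11))) = 30281 - ((½)*(-1/11) + 5*6)/(2*((½)*(-1/11))) = 30281 - (-1/22 + 30)/(2*(-1/22)) = 30281 - (-22)*659/(2*22) = 30281 - 1*(-659/2) = 30281 + 659/2 = 61221/2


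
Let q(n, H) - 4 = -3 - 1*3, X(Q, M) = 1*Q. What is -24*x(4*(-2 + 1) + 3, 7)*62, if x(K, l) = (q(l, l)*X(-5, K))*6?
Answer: -89280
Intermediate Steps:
X(Q, M) = Q
q(n, H) = -2 (q(n, H) = 4 + (-3 - 1*3) = 4 + (-3 - 3) = 4 - 6 = -2)
x(K, l) = 60 (x(K, l) = -2*(-5)*6 = 10*6 = 60)
-24*x(4*(-2 + 1) + 3, 7)*62 = -24*60*62 = -1440*62 = -89280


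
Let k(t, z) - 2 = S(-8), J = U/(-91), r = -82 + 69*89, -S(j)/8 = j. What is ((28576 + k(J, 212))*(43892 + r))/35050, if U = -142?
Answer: 715348271/17525 ≈ 40819.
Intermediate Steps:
S(j) = -8*j
r = 6059 (r = -82 + 6141 = 6059)
J = 142/91 (J = -142/(-91) = -142*(-1/91) = 142/91 ≈ 1.5604)
k(t, z) = 66 (k(t, z) = 2 - 8*(-8) = 2 + 64 = 66)
((28576 + k(J, 212))*(43892 + r))/35050 = ((28576 + 66)*(43892 + 6059))/35050 = (28642*49951)*(1/35050) = 1430696542*(1/35050) = 715348271/17525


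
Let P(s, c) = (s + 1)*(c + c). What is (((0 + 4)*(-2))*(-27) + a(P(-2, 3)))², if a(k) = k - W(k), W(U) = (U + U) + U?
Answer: 51984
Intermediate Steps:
W(U) = 3*U (W(U) = 2*U + U = 3*U)
P(s, c) = 2*c*(1 + s) (P(s, c) = (1 + s)*(2*c) = 2*c*(1 + s))
a(k) = -2*k (a(k) = k - 3*k = -2*k)
(((0 + 4)*(-2))*(-27) + a(P(-2, 3)))² = (((0 + 4)*(-2))*(-27) - 4*3*(1 - 2))² = ((4*(-2))*(-27) - 4*3*(-1))² = (-8*(-27) - 2*(-6))² = (216 + 12)² = 228² = 51984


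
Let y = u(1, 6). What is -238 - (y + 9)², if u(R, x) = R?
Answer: -338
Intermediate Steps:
y = 1
-238 - (y + 9)² = -238 - (1 + 9)² = -238 - 1*10² = -238 - 1*100 = -238 - 100 = -338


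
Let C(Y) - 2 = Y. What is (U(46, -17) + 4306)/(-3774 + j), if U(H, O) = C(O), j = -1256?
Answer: -4291/5030 ≈ -0.85308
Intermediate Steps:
C(Y) = 2 + Y
U(H, O) = 2 + O
(U(46, -17) + 4306)/(-3774 + j) = ((2 - 17) + 4306)/(-3774 - 1256) = (-15 + 4306)/(-5030) = 4291*(-1/5030) = -4291/5030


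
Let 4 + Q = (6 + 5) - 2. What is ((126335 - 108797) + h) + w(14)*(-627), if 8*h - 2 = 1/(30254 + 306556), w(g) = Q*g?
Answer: -71004263339/2694480 ≈ -26352.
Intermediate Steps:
Q = 5 (Q = -4 + ((6 + 5) - 2) = -4 + (11 - 2) = -4 + 9 = 5)
w(g) = 5*g
h = 673621/2694480 (h = ¼ + 1/(8*(30254 + 306556)) = ¼ + (⅛)/336810 = ¼ + (⅛)*(1/336810) = ¼ + 1/2694480 = 673621/2694480 ≈ 0.25000)
((126335 - 108797) + h) + w(14)*(-627) = ((126335 - 108797) + 673621/2694480) + (5*14)*(-627) = (17538 + 673621/2694480) + 70*(-627) = 47256463861/2694480 - 43890 = -71004263339/2694480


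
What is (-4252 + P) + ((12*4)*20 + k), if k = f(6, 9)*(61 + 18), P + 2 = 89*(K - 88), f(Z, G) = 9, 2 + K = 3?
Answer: -10326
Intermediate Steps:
K = 1 (K = -2 + 3 = 1)
P = -7745 (P = -2 + 89*(1 - 88) = -2 + 89*(-87) = -2 - 7743 = -7745)
k = 711 (k = 9*(61 + 18) = 9*79 = 711)
(-4252 + P) + ((12*4)*20 + k) = (-4252 - 7745) + ((12*4)*20 + 711) = -11997 + (48*20 + 711) = -11997 + (960 + 711) = -11997 + 1671 = -10326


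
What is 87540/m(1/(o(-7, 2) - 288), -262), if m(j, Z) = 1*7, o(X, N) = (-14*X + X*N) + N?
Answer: 87540/7 ≈ 12506.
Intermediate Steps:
o(X, N) = N - 14*X + N*X (o(X, N) = (-14*X + N*X) + N = N - 14*X + N*X)
m(j, Z) = 7
87540/m(1/(o(-7, 2) - 288), -262) = 87540/7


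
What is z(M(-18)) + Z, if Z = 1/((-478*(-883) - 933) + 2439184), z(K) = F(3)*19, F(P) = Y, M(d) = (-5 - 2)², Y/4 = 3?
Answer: 652154101/2860325 ≈ 228.00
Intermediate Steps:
Y = 12 (Y = 4*3 = 12)
M(d) = 49 (M(d) = (-7)² = 49)
F(P) = 12
z(K) = 228 (z(K) = 12*19 = 228)
Z = 1/2860325 (Z = 1/((422074 - 933) + 2439184) = 1/(421141 + 2439184) = 1/2860325 ≈ 3.4961e-7)
z(M(-18)) + Z = 228 + 1/2860325 = 652154101/2860325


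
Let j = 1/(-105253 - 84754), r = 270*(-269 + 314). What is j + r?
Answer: 2308585049/190007 ≈ 12150.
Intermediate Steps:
r = 12150 (r = 270*45 = 12150)
j = -1/190007 (j = 1/(-190007) = -1/190007 ≈ -5.2630e-6)
j + r = -1/190007 + 12150 = 2308585049/190007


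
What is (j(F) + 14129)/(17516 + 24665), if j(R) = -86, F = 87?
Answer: 14043/42181 ≈ 0.33292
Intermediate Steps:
(j(F) + 14129)/(17516 + 24665) = (-86 + 14129)/(17516 + 24665) = 14043/42181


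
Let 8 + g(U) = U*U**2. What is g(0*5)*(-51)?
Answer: 408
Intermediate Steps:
g(U) = -8 + U**3 (g(U) = -8 + U*U**2 = -8 + U**3)
g(0*5)*(-51) = (-8 + (0*5)**3)*(-51) = (-8 + 0**3)*(-51) = (-8 + 0)*(-51) = -8*(-51) = 408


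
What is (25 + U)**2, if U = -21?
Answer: 16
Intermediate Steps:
(25 + U)**2 = (25 - 21)**2 = 4**2 = 16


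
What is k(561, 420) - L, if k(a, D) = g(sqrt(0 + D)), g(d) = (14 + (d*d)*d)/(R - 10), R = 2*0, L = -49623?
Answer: 248108/5 - 84*sqrt(105) ≈ 48761.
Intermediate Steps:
R = 0
g(d) = -7/5 - d**3/10 (g(d) = (14 + (d*d)*d)/(0 - 10) = (14 + d**2*d)/(-10) = (14 + d**3)*(-1/10) = -7/5 - d**3/10)
k(a, D) = -7/5 - D**(3/2)/10 (k(a, D) = -7/5 - (0 + D)**(3/2)/10 = -7/5 - D**(3/2)/10)
k(561, 420) - L = (-7/5 - 84*sqrt(105)) - 1*(-49623) = (-7/5 - 84*sqrt(105)) + 49623 = 248108/5 - 84*sqrt(105)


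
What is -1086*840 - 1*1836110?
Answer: -2748350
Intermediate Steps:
-1086*840 - 1*1836110 = -912240 - 1836110 = -2748350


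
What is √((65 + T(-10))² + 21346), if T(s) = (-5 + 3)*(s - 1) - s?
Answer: √30755 ≈ 175.37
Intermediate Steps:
T(s) = 2 - 3*s (T(s) = -2*(-1 + s) - s = (2 - 2*s) - s = 2 - 3*s)
√((65 + T(-10))² + 21346) = √((65 + (2 - 3*(-10)))² + 21346) = √((65 + (2 + 30))² + 21346) = √((65 + 32)² + 21346) = √(97² + 21346) = √(9409 + 21346) = √30755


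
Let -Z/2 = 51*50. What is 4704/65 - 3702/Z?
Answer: 807701/11050 ≈ 73.095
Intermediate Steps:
Z = -5100 (Z = -102*50 = -2*2550 = -5100)
4704/65 - 3702/Z = 4704/65 - 3702/(-5100) = 4704*(1/65) - 3702*(-1/5100) = 4704/65 + 617/850 = 807701/11050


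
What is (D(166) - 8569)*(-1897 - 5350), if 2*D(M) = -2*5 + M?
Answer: 61534277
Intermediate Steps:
D(M) = -5 + M/2 (D(M) = (-2*5 + M)/2 = (-10 + M)/2 = -5 + M/2)
(D(166) - 8569)*(-1897 - 5350) = ((-5 + (½)*166) - 8569)*(-1897 - 5350) = ((-5 + 83) - 8569)*(-7247) = (78 - 8569)*(-7247) = -8491*(-7247) = 61534277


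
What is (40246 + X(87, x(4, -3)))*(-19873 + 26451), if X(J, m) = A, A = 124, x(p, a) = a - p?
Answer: 265553860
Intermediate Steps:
X(J, m) = 124
(40246 + X(87, x(4, -3)))*(-19873 + 26451) = (40246 + 124)*(-19873 + 26451) = 40370*6578 = 265553860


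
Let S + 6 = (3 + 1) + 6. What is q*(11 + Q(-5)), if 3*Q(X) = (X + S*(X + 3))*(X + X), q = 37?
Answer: 6031/3 ≈ 2010.3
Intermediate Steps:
S = 4 (S = -6 + ((3 + 1) + 6) = -6 + (4 + 6) = -6 + 10 = 4)
Q(X) = 2*X*(12 + 5*X)/3 (Q(X) = ((X + 4*(X + 3))*(X + X))/3 = ((X + 4*(3 + X))*(2*X))/3 = ((X + (12 + 4*X))*(2*X))/3 = ((12 + 5*X)*(2*X))/3 = (2*X*(12 + 5*X))/3 = 2*X*(12 + 5*X)/3)
q*(11 + Q(-5)) = 37*(11 + (2/3)*(-5)*(12 + 5*(-5))) = 37*(11 + (2/3)*(-5)*(12 - 25)) = 37*(11 + (2/3)*(-5)*(-13)) = 37*(11 + 130/3) = 37*(163/3) = 6031/3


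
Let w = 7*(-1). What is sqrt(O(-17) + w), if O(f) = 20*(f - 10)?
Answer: I*sqrt(547) ≈ 23.388*I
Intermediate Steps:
O(f) = -200 + 20*f (O(f) = 20*(-10 + f) = -200 + 20*f)
w = -7
sqrt(O(-17) + w) = sqrt((-200 + 20*(-17)) - 7) = sqrt((-200 - 340) - 7) = sqrt(-540 - 7) = sqrt(-547) = I*sqrt(547)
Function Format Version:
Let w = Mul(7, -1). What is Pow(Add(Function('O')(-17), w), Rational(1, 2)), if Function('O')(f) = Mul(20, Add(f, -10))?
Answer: Mul(I, Pow(547, Rational(1, 2))) ≈ Mul(23.388, I)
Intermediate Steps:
Function('O')(f) = Add(-200, Mul(20, f)) (Function('O')(f) = Mul(20, Add(-10, f)) = Add(-200, Mul(20, f)))
w = -7
Pow(Add(Function('O')(-17), w), Rational(1, 2)) = Pow(Add(Add(-200, Mul(20, -17)), -7), Rational(1, 2)) = Pow(Add(Add(-200, -340), -7), Rational(1, 2)) = Pow(Add(-540, -7), Rational(1, 2)) = Pow(-547, Rational(1, 2)) = Mul(I, Pow(547, Rational(1, 2)))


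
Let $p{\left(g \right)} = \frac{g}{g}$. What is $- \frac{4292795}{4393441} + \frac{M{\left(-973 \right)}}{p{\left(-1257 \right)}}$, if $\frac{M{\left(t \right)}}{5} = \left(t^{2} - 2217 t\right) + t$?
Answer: $\frac{5243228476930}{337957} \approx 1.5514 \cdot 10^{7}$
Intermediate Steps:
$p{\left(g \right)} = 1$
$M{\left(t \right)} = - 11080 t + 5 t^{2}$ ($M{\left(t \right)} = 5 \left(\left(t^{2} - 2217 t\right) + t\right) = 5 \left(t^{2} - 2216 t\right) = - 11080 t + 5 t^{2}$)
$- \frac{4292795}{4393441} + \frac{M{\left(-973 \right)}}{p{\left(-1257 \right)}} = - \frac{4292795}{4393441} + \frac{5 \left(-973\right) \left(-2216 - 973\right)}{1} = \left(-4292795\right) \frac{1}{4393441} + 5 \left(-973\right) \left(-3189\right) 1 = - \frac{330215}{337957} + 15514485 \cdot 1 = - \frac{330215}{337957} + 15514485 = \frac{5243228476930}{337957}$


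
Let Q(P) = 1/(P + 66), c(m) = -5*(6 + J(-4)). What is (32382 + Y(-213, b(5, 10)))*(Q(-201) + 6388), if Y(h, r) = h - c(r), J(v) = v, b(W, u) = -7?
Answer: 27750493841/135 ≈ 2.0556e+8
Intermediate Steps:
c(m) = -10 (c(m) = -5*(6 - 4) = -5*2 = -10)
Q(P) = 1/(66 + P)
Y(h, r) = 10 + h (Y(h, r) = h - 1*(-10) = h + 10 = 10 + h)
(32382 + Y(-213, b(5, 10)))*(Q(-201) + 6388) = (32382 + (10 - 213))*(1/(66 - 201) + 6388) = (32382 - 203)*(1/(-135) + 6388) = 32179*(-1/135 + 6388) = 32179*(862379/135) = 27750493841/135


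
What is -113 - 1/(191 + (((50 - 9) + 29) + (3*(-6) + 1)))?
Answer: -27573/244 ≈ -113.00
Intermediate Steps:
-113 - 1/(191 + (((50 - 9) + 29) + (3*(-6) + 1))) = -113 - 1/(191 + ((41 + 29) + (-18 + 1))) = -113 - 1/(191 + (70 - 17)) = -113 - 1/(191 + 53) = -113 - 1/244 = -27573/244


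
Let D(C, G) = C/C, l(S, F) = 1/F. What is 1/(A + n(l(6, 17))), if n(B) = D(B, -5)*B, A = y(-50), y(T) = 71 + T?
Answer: 17/358 ≈ 0.047486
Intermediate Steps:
D(C, G) = 1
A = 21 (A = 71 - 50 = 21)
n(B) = B (n(B) = 1*B = B)
1/(A + n(l(6, 17))) = 1/(21 + 1/17) = 1/(358/17) = 17/358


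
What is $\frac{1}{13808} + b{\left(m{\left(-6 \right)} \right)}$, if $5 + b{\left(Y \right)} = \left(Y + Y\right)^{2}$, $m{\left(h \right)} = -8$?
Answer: $\frac{3465809}{13808} \approx 251.0$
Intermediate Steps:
$b{\left(Y \right)} = -5 + 4 Y^{2}$ ($b{\left(Y \right)} = -5 + \left(Y + Y\right)^{2} = -5 + \left(2 Y\right)^{2} = -5 + 4 Y^{2}$)
$\frac{1}{13808} + b{\left(m{\left(-6 \right)} \right)} = \frac{1}{13808} - \left(5 - 4 \left(-8\right)^{2}\right) = \frac{1}{13808} + \left(-5 + 4 \cdot 64\right) = \frac{1}{13808} + \left(-5 + 256\right) = \frac{1}{13808} + 251 = \frac{3465809}{13808}$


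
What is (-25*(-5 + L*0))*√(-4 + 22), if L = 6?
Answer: 375*√2 ≈ 530.33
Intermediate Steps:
(-25*(-5 + L*0))*√(-4 + 22) = (-25*(-5 + 6*0))*√(-4 + 22) = (-25*(-5 + 0))*√18 = (-25*(-5))*(3*√2) = 125*(3*√2) = 375*√2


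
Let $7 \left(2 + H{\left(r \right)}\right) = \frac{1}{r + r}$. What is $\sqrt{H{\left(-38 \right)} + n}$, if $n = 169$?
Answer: $\frac{\sqrt{11816119}}{266} \approx 12.923$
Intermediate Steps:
$H{\left(r \right)} = -2 + \frac{1}{14 r}$ ($H{\left(r \right)} = -2 + \frac{1}{7 \left(r + r\right)} = -2 + \frac{1}{7 \cdot 2 r} = -2 + \frac{\frac{1}{2} \frac{1}{r}}{7} = -2 + \frac{1}{14 r}$)
$\sqrt{H{\left(-38 \right)} + n} = \sqrt{\left(-2 + \frac{1}{14 \left(-38\right)}\right) + 169} = \sqrt{\left(-2 + \frac{1}{14} \left(- \frac{1}{38}\right)\right) + 169} = \sqrt{\left(-2 - \frac{1}{532}\right) + 169} = \sqrt{- \frac{1065}{532} + 169} = \sqrt{\frac{88843}{532}} = \frac{\sqrt{11816119}}{266}$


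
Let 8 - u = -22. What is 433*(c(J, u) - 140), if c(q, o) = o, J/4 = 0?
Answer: -47630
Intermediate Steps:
u = 30 (u = 8 - 1*(-22) = 8 + 22 = 30)
J = 0 (J = 4*0 = 0)
433*(c(J, u) - 140) = 433*(30 - 140) = 433*(-110) = -47630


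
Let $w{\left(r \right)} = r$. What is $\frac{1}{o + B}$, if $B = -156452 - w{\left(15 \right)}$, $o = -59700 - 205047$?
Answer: $- \frac{1}{421214} \approx -2.3741 \cdot 10^{-6}$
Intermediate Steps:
$o = -264747$
$B = -156467$ ($B = -156452 - 15 = -156467$)
$\frac{1}{o + B} = \frac{1}{-264747 - 156467} = \frac{1}{-421214} = - \frac{1}{421214}$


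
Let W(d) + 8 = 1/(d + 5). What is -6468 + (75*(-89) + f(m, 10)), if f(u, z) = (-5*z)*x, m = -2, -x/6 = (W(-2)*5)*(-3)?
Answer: 21357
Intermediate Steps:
W(d) = -8 + 1/(5 + d) (W(d) = -8 + 1/(d + 5) = -8 + 1/(5 + d))
x = -690 (x = -6*((-39 - 8*(-2))/(5 - 2))*5*(-3) = -6*((-39 + 16)/3)*5*(-3) = -6*((1/3)*(-23))*5*(-3) = -6*(-23/3*5)*(-3) = -(-230)*(-3) = -6*115 = -690)
f(u, z) = 3450*z (f(u, z) = -5*z*(-690) = 3450*z)
-6468 + (75*(-89) + f(m, 10)) = -6468 + (75*(-89) + 3450*10) = -6468 + (-6675 + 34500) = -6468 + 27825 = 21357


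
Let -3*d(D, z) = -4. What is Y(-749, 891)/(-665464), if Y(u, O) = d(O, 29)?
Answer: -1/499098 ≈ -2.0036e-6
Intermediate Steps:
d(D, z) = 4/3 (d(D, z) = -1/3*(-4) = 4/3)
Y(u, O) = 4/3
Y(-749, 891)/(-665464) = (4/3)/(-665464) = (4/3)*(-1/665464) = -1/499098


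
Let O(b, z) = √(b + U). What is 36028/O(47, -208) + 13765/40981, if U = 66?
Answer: 13765/40981 + 36028*√113/113 ≈ 3389.6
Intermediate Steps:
O(b, z) = √(66 + b) (O(b, z) = √(b + 66) = √(66 + b))
36028/O(47, -208) + 13765/40981 = 36028/(√(66 + 47)) + 13765/40981 = 36028/(√113) + 13765*(1/40981) = 36028*(√113/113) + 13765/40981 = 36028*√113/113 + 13765/40981 = 13765/40981 + 36028*√113/113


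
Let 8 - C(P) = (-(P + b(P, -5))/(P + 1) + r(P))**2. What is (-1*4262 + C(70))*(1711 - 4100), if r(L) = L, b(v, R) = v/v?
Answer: 21536835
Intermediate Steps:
b(v, R) = 1
C(P) = 8 - (-1 + P)**2 (C(P) = 8 - (-(P + 1)/(P + 1) + P)**2 = 8 - (-(1 + P)/(1 + P) + P)**2 = 8 - (-1*1 + P)**2 = 8 - (-1 + P)**2)
(-1*4262 + C(70))*(1711 - 4100) = (-1*4262 + (7 - 1*70**2 + 2*70))*(1711 - 4100) = (-4262 + (7 - 1*4900 + 140))*(-2389) = (-4262 + (7 - 4900 + 140))*(-2389) = (-4262 - 4753)*(-2389) = -9015*(-2389) = 21536835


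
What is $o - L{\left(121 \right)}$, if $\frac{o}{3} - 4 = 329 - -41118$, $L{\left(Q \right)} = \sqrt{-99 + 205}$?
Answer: $124353 - \sqrt{106} \approx 1.2434 \cdot 10^{5}$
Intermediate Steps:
$L{\left(Q \right)} = \sqrt{106}$
$o = 124353$ ($o = 12 + 3 \left(329 - -41118\right) = 12 + 3 \left(329 + 41118\right) = 12 + 3 \cdot 41447 = 12 + 124341 = 124353$)
$o - L{\left(121 \right)} = 124353 - \sqrt{106}$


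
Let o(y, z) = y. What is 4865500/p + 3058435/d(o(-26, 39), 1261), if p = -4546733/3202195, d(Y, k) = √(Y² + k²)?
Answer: -15580279772500/4546733 + 3058435*√9413/122369 ≈ -3.4243e+6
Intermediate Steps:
p = -4546733/3202195 (p = -4546733*1/3202195 = -4546733/3202195 ≈ -1.4199)
4865500/p + 3058435/d(o(-26, 39), 1261) = 4865500/(-4546733/3202195) + 3058435/(√((-26)² + 1261²)) = 4865500*(-3202195/4546733) + 3058435/(√(676 + 1590121)) = -15580279772500/4546733 + 3058435/(√1590797) = -15580279772500/4546733 + 3058435/((13*√9413)) = -15580279772500/4546733 + 3058435*(√9413/122369) = -15580279772500/4546733 + 3058435*√9413/122369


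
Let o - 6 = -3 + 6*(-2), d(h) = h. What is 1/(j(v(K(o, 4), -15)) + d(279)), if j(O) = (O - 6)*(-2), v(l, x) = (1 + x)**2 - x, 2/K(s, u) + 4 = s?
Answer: -1/131 ≈ -0.0076336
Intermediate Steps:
o = -9 (o = 6 + (-3 + 6*(-2)) = 6 + (-3 - 12) = 6 - 15 = -9)
K(s, u) = 2/(-4 + s)
j(O) = 12 - 2*O (j(O) = (-6 + O)*(-2) = 12 - 2*O)
1/(j(v(K(o, 4), -15)) + d(279)) = 1/((12 - 2*((1 - 15)**2 - 1*(-15))) + 279) = 1/((12 - 2*((-14)**2 + 15)) + 279) = 1/((12 - 2*(196 + 15)) + 279) = 1/((12 - 2*211) + 279) = 1/((12 - 422) + 279) = 1/(-410 + 279) = 1/(-131) = -1/131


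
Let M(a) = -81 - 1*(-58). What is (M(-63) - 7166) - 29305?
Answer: -36494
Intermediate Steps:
M(a) = -23 (M(a) = -81 + 58 = -23)
(M(-63) - 7166) - 29305 = (-23 - 7166) - 29305 = -7189 - 29305 = -36494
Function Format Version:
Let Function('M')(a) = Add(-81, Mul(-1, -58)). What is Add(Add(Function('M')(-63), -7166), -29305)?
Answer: -36494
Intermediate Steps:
Function('M')(a) = -23 (Function('M')(a) = Add(-81, 58) = -23)
Add(Add(Function('M')(-63), -7166), -29305) = Add(Add(-23, -7166), -29305) = Add(-7189, -29305) = -36494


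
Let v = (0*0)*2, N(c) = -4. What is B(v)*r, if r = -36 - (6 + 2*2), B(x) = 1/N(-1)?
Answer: 23/2 ≈ 11.500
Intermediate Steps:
v = 0 (v = 0*2 = 0)
B(x) = -¼ (B(x) = 1/(-4) = -¼)
r = -46 (r = -36 - (6 + 4) = -36 - 1*10 = -36 - 10 = -46)
B(v)*r = -¼*(-46) = 23/2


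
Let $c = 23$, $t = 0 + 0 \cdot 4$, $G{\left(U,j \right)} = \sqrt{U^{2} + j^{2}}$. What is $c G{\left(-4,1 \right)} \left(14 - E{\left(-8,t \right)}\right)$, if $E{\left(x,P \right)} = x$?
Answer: $506 \sqrt{17} \approx 2086.3$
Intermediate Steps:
$t = 0$ ($t = 0 + 0 = 0$)
$c G{\left(-4,1 \right)} \left(14 - E{\left(-8,t \right)}\right) = 23 \sqrt{\left(-4\right)^{2} + 1^{2}} \left(14 - -8\right) = 23 \sqrt{16 + 1} \left(14 + 8\right) = 23 \sqrt{17} \cdot 22 = 506 \sqrt{17}$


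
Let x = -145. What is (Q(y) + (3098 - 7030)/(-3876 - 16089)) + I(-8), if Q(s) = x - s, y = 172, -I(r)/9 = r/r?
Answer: -6504658/19965 ≈ -325.80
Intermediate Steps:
I(r) = -9 (I(r) = -9*r/r = -9*1 = -9)
Q(s) = -145 - s
(Q(y) + (3098 - 7030)/(-3876 - 16089)) + I(-8) = ((-145 - 1*172) + (3098 - 7030)/(-3876 - 16089)) - 9 = ((-145 - 172) - 3932/(-19965)) - 9 = (-317 - 3932*(-1/19965)) - 9 = (-317 + 3932/19965) - 9 = -6324973/19965 - 9 = -6504658/19965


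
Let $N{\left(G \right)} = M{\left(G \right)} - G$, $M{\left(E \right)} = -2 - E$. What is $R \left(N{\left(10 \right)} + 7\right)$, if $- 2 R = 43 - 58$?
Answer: $- \frac{225}{2} \approx -112.5$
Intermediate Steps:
$R = \frac{15}{2}$ ($R = - \frac{43 - 58}{2} = \left(- \frac{1}{2}\right) \left(-15\right) = \frac{15}{2} \approx 7.5$)
$N{\left(G \right)} = -2 - 2 G$ ($N{\left(G \right)} = \left(-2 - G\right) - G = -2 - 2 G$)
$R \left(N{\left(10 \right)} + 7\right) = \frac{15 \left(\left(-2 - 20\right) + 7\right)}{2} = \frac{15 \left(-22 + 7\right)}{2} = \frac{15}{2} \left(-15\right) = - \frac{225}{2}$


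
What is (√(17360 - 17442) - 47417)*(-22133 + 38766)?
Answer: -788686961 + 16633*I*√82 ≈ -7.8869e+8 + 1.5062e+5*I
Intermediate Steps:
(√(17360 - 17442) - 47417)*(-22133 + 38766) = (√(-82) - 47417)*16633 = (I*√82 - 47417)*16633 = (-47417 + I*√82)*16633 = -788686961 + 16633*I*√82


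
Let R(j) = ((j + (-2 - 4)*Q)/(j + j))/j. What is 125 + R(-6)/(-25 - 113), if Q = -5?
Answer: 51749/414 ≈ 125.00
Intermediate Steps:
R(j) = (30 + j)/(2*j²) (R(j) = ((j + (-2 - 4)*(-5))/(j + j))/j = ((j - 6*(-5))/((2*j)))/j = ((j + 30)*(1/(2*j)))/j = ((30 + j)*(1/(2*j)))/j = ((30 + j)/(2*j))/j = (30 + j)/(2*j²))
125 + R(-6)/(-25 - 113) = 125 + ((½)*(30 - 6)/(-6)²)/(-25 - 113) = 125 + ((½)*(1/36)*24)/(-138) = 125 + (⅓)*(-1/138) = 125 - 1/414 = 51749/414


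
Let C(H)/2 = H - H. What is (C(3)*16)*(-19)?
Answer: 0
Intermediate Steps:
C(H) = 0 (C(H) = 2*(H - H) = 2*0 = 0)
(C(3)*16)*(-19) = (0*16)*(-19) = 0*(-19) = 0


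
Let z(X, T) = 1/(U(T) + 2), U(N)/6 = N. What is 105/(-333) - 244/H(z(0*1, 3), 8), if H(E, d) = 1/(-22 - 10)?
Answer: 866653/111 ≈ 7807.7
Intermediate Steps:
U(N) = 6*N
z(X, T) = 1/(2 + 6*T) (z(X, T) = 1/(6*T + 2) = 1/(2 + 6*T))
H(E, d) = -1/32 (H(E, d) = 1/(-32) = -1/32)
105/(-333) - 244/H(z(0*1, 3), 8) = 105/(-333) - 244/(-1/32) = 105*(-1/333) - 244*(-32) = -35/111 + 7808 = 866653/111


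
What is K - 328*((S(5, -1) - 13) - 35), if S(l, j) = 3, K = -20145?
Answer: -5385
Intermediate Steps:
K - 328*((S(5, -1) - 13) - 35) = -20145 - 328*((3 - 13) - 35) = -20145 - 328*(-10 - 35) = -20145 - 328*(-45) = -20145 + 14760 = -5385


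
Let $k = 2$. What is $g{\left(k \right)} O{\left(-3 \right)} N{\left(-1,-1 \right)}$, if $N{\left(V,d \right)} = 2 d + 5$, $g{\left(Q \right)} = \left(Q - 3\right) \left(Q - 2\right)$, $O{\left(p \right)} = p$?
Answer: $0$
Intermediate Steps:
$g{\left(Q \right)} = \left(-3 + Q\right) \left(-2 + Q\right)$
$N{\left(V,d \right)} = 5 + 2 d$
$g{\left(k \right)} O{\left(-3 \right)} N{\left(-1,-1 \right)} = \left(6 + 2^{2} - 10\right) \left(-3\right) \left(5 + 2 \left(-1\right)\right) = \left(6 + 4 - 10\right) \left(-3\right) \left(5 - 2\right) = 0 \left(-3\right) 3 = 0 \cdot 3 = 0$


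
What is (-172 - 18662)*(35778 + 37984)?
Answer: -1389233508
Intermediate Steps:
(-172 - 18662)*(35778 + 37984) = -18834*73762 = -1389233508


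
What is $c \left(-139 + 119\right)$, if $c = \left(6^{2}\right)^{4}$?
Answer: $-33592320$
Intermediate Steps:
$c = 1679616$ ($c = 36^{4} = 1679616$)
$c \left(-139 + 119\right) = 1679616 \left(-139 + 119\right) = 1679616 \left(-20\right) = -33592320$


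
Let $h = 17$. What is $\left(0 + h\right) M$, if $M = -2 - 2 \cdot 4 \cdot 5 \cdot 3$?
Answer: $-2074$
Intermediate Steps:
$M = -122$ ($M = -2 - 2 \cdot 20 \cdot 3 = -2 - 120 = -122$)
$\left(0 + h\right) M = \left(0 + 17\right) \left(-122\right) = 17 \left(-122\right) = -2074$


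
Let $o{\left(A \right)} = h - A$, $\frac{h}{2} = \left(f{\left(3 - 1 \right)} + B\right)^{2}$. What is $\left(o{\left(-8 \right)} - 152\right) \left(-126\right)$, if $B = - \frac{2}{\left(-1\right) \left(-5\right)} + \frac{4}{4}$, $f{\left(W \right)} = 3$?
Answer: $\frac{371952}{25} \approx 14878.0$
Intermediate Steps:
$B = \frac{3}{5}$ ($B = - \frac{2}{5} + 4 \cdot \frac{1}{4} = \left(-2\right) \frac{1}{5} + 1 = - \frac{2}{5} + 1 = \frac{3}{5} \approx 0.6$)
$h = \frac{648}{25}$ ($h = 2 \left(3 + \frac{3}{5}\right)^{2} = 2 \left(\frac{18}{5}\right)^{2} = 2 \cdot \frac{324}{25} = \frac{648}{25} \approx 25.92$)
$o{\left(A \right)} = \frac{648}{25} - A$
$\left(o{\left(-8 \right)} - 152\right) \left(-126\right) = \left(\left(\frac{648}{25} - -8\right) - 152\right) \left(-126\right) = \left(\left(\frac{648}{25} + 8\right) - 152\right) \left(-126\right) = \left(\frac{848}{25} - 152\right) \left(-126\right) = \left(- \frac{2952}{25}\right) \left(-126\right) = \frac{371952}{25}$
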